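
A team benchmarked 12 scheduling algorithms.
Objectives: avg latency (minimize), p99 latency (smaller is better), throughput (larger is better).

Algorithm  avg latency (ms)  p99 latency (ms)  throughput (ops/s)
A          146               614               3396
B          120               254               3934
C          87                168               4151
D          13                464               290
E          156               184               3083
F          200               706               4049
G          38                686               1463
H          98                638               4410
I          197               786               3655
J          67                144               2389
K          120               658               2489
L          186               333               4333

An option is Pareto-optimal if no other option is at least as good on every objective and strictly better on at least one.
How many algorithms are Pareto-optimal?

6

A: dominated by B (avg latency 120≤146, p99 latency 254≤614, throughput 3934≥3396).
B: dominated by C (avg latency 87≤120, p99 latency 168≤254, throughput 4151≥3934).
C: not dominated.
D: not dominated (best avg latency).
E: dominated by C (avg latency 87≤156, p99 latency 168≤184, throughput 4151≥3083).
F: dominated by C (avg latency 87≤200, p99 latency 168≤706, throughput 4151≥4049).
G: not dominated.
H: not dominated (best throughput).
I: dominated by B (avg latency 120≤197, p99 latency 254≤786, throughput 3934≥3655).
J: not dominated (best p99 latency).
K: dominated by B (avg latency 120≤120, p99 latency 254≤658, throughput 3934≥2489).
L: not dominated.
Pareto-optimal: C, D, G, H, J, L → 6.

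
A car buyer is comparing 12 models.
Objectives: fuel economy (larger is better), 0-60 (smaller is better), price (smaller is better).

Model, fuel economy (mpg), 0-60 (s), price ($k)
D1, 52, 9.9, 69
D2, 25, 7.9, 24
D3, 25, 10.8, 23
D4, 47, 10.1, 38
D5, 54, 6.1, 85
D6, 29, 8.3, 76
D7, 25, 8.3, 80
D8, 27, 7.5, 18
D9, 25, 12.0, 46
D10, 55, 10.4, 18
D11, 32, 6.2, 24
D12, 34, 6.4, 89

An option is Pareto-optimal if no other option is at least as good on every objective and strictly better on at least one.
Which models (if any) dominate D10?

none

D1: worse on fuel economy (52 vs 55).
D2: worse on fuel economy (25 vs 55).
D3: worse on fuel economy (25 vs 55).
D4: worse on fuel economy (47 vs 55).
D5: worse on fuel economy (54 vs 55).
D6: worse on fuel economy (29 vs 55).
D7: worse on fuel economy (25 vs 55).
D8: worse on fuel economy (27 vs 55).
D9: worse on fuel economy (25 vs 55).
D11: worse on fuel economy (32 vs 55).
D12: worse on fuel economy (34 vs 55).
No option dominates D10.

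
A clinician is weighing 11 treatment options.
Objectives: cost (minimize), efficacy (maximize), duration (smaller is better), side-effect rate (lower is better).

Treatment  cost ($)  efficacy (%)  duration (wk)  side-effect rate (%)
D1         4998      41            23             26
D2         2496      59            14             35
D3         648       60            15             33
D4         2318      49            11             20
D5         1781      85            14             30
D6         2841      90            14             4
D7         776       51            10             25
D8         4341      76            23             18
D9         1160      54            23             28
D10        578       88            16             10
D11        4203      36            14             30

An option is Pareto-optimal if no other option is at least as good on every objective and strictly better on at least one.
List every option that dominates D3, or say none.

D1: worse on cost (4998 vs 648).
D2: worse on cost (2496 vs 648).
D4: worse on cost (2318 vs 648).
D5: worse on cost (1781 vs 648).
D6: worse on cost (2841 vs 648).
D7: worse on cost (776 vs 648).
D8: worse on cost (4341 vs 648).
D9: worse on cost (1160 vs 648).
D10: worse on duration (16 vs 15).
D11: worse on cost (4203 vs 648).
No option dominates D3.

none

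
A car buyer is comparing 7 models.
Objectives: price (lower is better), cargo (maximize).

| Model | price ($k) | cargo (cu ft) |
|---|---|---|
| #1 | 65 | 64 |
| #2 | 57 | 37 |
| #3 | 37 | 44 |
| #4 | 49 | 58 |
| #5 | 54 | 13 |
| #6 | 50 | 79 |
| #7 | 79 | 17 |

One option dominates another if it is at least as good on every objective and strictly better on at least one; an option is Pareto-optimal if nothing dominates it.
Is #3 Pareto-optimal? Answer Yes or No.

#1: worse on price (65 vs 37).
#2: worse on price (57 vs 37).
#4: worse on price (49 vs 37).
#5: worse on price (54 vs 37).
#6: worse on price (50 vs 37).
#7: worse on price (79 vs 37).
No option is at least as good as #3 on every objective and strictly better on one.

Yes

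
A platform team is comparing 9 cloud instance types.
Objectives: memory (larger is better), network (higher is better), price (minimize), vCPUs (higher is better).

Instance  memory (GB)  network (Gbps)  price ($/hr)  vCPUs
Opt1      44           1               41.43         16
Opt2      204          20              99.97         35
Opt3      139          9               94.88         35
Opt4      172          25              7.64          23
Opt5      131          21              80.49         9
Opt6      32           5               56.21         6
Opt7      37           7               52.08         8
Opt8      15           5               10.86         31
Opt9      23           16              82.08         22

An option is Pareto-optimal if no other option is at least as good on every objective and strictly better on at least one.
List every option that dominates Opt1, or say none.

Opt4: memory 172≥44, network 25≥1, price 7.64≤41.43, vCPUs 23≥16 — dominates Opt1.
Others (Opt2, Opt3, Opt5, Opt6, Opt7, Opt8, Opt9) are each worse than Opt1 on at least one objective.

Opt4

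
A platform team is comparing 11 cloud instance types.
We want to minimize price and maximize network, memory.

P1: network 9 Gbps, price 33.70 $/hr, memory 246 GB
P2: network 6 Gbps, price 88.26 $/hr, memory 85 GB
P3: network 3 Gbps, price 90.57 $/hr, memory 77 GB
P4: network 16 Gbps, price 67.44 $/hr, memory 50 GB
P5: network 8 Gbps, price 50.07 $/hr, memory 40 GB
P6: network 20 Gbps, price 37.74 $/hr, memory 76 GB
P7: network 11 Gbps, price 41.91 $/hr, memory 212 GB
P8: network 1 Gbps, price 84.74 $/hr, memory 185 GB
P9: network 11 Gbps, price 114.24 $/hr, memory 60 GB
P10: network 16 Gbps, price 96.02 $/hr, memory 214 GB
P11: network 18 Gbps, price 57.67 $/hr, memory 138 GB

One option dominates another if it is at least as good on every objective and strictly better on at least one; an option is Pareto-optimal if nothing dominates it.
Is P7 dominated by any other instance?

No

P1: worse on network (9 vs 11).
P2: worse on network (6 vs 11).
P3: worse on network (3 vs 11).
P4: worse on price (67.44 vs 41.91).
P5: worse on network (8 vs 11).
P6: worse on memory (76 vs 212).
P8: worse on network (1 vs 11).
P9: worse on price (114.24 vs 41.91).
P10: worse on price (96.02 vs 41.91).
P11: worse on price (57.67 vs 41.91).
No option is at least as good as P7 on every objective and strictly better on one.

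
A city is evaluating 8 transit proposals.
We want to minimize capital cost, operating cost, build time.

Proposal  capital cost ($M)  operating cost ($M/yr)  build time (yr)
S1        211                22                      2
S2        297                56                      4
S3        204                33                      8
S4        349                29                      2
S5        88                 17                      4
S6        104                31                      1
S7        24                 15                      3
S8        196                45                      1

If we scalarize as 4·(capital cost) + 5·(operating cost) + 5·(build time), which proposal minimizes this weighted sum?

S7

S1: 4·211 + 5·22 + 5·2 = 964
S2: 4·297 + 5·56 + 5·4 = 1488
S3: 4·204 + 5·33 + 5·8 = 1021
S4: 4·349 + 5·29 + 5·2 = 1551
S5: 4·88 + 5·17 + 5·4 = 457
S6: 4·104 + 5·31 + 5·1 = 576
S7: 4·24 + 5·15 + 5·3 = 186
S8: 4·196 + 5·45 + 5·1 = 1014
Lowest: S7 at 186.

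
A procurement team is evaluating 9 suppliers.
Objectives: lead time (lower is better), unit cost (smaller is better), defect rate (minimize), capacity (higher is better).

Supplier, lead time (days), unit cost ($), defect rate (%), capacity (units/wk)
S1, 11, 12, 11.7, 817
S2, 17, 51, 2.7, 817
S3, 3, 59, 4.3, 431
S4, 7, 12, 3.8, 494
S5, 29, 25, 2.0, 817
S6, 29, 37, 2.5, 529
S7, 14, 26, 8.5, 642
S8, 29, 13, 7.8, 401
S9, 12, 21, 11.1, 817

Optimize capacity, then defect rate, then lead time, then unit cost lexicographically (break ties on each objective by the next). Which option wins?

First maximize capacity: best is 817, kept {S1, S2, S5, S9}.
Then minimize defect rate: best is 2.0, kept {S5}.

S5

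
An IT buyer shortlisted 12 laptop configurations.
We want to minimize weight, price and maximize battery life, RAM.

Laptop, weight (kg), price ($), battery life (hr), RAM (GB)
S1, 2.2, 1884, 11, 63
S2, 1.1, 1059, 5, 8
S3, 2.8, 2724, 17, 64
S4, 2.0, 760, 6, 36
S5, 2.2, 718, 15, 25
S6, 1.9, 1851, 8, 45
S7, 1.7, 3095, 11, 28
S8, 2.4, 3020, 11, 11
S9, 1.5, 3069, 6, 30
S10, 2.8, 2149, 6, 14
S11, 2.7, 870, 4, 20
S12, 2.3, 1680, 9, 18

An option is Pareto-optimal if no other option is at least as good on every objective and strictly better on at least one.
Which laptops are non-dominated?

S1, S2, S3, S4, S5, S6, S7, S9

S1: not dominated.
S2: not dominated (best weight).
S3: not dominated (best battery life).
S4: not dominated.
S5: not dominated (best price).
S6: not dominated.
S7: not dominated.
S8: dominated by S1 (weight 2.2≤2.4, price 1884≤3020, battery life 11≥11, RAM 63≥11).
S9: not dominated.
S10: dominated by S1 (weight 2.2≤2.8, price 1884≤2149, battery life 11≥6, RAM 63≥14).
S11: dominated by S4 (weight 2.0≤2.7, price 760≤870, battery life 6≥4, RAM 36≥20).
S12: dominated by S5 (weight 2.2≤2.3, price 718≤1680, battery life 15≥9, RAM 25≥18).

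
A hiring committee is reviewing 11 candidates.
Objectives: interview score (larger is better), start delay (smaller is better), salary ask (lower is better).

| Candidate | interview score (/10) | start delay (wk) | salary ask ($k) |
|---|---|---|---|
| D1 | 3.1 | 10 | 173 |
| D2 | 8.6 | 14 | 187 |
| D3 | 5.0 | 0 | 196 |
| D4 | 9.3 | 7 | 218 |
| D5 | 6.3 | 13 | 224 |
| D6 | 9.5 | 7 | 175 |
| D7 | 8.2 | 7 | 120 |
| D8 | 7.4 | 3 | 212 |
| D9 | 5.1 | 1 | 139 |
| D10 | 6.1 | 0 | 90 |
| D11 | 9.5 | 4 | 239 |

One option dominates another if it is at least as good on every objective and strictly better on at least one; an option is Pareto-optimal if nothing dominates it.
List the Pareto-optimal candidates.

D6, D7, D8, D10, D11

D1: dominated by D7 (interview score 8.2≥3.1, start delay 7≤10, salary ask 120≤173).
D2: dominated by D6 (interview score 9.5≥8.6, start delay 7≤14, salary ask 175≤187).
D3: dominated by D10 (interview score 6.1≥5.0, start delay 0≤0, salary ask 90≤196).
D4: dominated by D6 (interview score 9.5≥9.3, start delay 7≤7, salary ask 175≤218).
D5: dominated by D4 (interview score 9.3≥6.3, start delay 7≤13, salary ask 218≤224).
D6: not dominated.
D7: not dominated.
D8: not dominated.
D9: dominated by D10 (interview score 6.1≥5.1, start delay 0≤1, salary ask 90≤139).
D10: not dominated (best salary ask).
D11: not dominated.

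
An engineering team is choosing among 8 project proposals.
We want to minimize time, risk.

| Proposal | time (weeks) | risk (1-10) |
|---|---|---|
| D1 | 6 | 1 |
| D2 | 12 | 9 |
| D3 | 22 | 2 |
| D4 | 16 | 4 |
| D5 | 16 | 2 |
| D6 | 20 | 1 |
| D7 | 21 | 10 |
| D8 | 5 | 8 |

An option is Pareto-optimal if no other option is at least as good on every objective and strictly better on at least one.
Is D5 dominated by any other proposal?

Yes

D1 vs D5: time 6≤16, risk 1≤2 — D1 is at least as good on every objective and strictly better on at least one, so D1 dominates D5.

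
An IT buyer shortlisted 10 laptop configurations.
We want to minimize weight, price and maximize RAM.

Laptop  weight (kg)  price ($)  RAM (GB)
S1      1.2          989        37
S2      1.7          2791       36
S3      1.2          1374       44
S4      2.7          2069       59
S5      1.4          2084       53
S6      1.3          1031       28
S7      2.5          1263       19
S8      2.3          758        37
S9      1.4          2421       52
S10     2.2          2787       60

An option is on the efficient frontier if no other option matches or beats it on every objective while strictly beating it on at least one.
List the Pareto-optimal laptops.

S1, S3, S4, S5, S8, S10

S1: not dominated.
S2: dominated by S1 (weight 1.2≤1.7, price 989≤2791, RAM 37≥36).
S3: not dominated.
S4: not dominated.
S5: not dominated.
S6: dominated by S1 (weight 1.2≤1.3, price 989≤1031, RAM 37≥28).
S7: dominated by S1 (weight 1.2≤2.5, price 989≤1263, RAM 37≥19).
S8: not dominated (best price).
S9: dominated by S5 (weight 1.4≤1.4, price 2084≤2421, RAM 53≥52).
S10: not dominated (best RAM).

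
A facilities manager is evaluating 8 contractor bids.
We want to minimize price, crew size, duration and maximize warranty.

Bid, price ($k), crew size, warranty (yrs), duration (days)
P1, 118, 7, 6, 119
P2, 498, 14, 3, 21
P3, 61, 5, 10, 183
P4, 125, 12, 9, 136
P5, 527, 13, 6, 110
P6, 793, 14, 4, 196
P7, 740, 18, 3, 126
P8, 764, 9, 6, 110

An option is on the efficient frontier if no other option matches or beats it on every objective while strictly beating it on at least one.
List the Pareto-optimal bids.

P1: not dominated.
P2: not dominated (best duration).
P3: not dominated (best price).
P4: not dominated.
P5: not dominated.
P6: dominated by P1 (price 118≤793, crew size 7≤14, warranty 6≥4, duration 119≤196).
P7: dominated by P1 (price 118≤740, crew size 7≤18, warranty 6≥3, duration 119≤126).
P8: not dominated.

P1, P2, P3, P4, P5, P8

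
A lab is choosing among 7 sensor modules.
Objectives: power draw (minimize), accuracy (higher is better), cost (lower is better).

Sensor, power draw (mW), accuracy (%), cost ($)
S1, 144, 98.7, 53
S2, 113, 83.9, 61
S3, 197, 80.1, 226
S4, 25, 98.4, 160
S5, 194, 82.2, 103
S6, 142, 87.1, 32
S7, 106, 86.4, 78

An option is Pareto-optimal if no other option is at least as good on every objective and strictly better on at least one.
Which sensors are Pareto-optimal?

S1, S2, S4, S6, S7

S1: not dominated (best accuracy).
S2: not dominated.
S3: dominated by S1 (power draw 144≤197, accuracy 98.7≥80.1, cost 53≤226).
S4: not dominated (best power draw).
S5: dominated by S1 (power draw 144≤194, accuracy 98.7≥82.2, cost 53≤103).
S6: not dominated (best cost).
S7: not dominated.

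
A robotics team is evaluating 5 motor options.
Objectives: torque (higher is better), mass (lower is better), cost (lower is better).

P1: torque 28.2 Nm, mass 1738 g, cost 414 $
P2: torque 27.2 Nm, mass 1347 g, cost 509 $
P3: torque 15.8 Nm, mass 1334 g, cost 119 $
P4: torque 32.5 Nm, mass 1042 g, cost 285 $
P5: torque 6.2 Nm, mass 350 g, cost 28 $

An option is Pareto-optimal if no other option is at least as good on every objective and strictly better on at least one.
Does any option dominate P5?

P1: worse on mass (1738 vs 350).
P2: worse on mass (1347 vs 350).
P3: worse on mass (1334 vs 350).
P4: worse on mass (1042 vs 350).
No option is at least as good as P5 on every objective and strictly better on one.

No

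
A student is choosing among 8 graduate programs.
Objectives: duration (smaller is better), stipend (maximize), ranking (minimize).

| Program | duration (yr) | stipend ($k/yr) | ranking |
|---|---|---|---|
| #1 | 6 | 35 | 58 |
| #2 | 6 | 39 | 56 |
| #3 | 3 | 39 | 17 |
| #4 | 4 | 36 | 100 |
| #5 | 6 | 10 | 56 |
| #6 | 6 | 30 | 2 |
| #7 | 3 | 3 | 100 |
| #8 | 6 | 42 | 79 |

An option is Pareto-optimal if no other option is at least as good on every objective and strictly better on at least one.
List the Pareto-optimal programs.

#3, #6, #8

#1: dominated by #2 (duration 6≤6, stipend 39≥35, ranking 56≤58).
#2: dominated by #3 (duration 3≤6, stipend 39≥39, ranking 17≤56).
#3: not dominated.
#4: dominated by #3 (duration 3≤4, stipend 39≥36, ranking 17≤100).
#5: dominated by #2 (duration 6≤6, stipend 39≥10, ranking 56≤56).
#6: not dominated (best ranking).
#7: dominated by #3 (duration 3≤3, stipend 39≥3, ranking 17≤100).
#8: not dominated (best stipend).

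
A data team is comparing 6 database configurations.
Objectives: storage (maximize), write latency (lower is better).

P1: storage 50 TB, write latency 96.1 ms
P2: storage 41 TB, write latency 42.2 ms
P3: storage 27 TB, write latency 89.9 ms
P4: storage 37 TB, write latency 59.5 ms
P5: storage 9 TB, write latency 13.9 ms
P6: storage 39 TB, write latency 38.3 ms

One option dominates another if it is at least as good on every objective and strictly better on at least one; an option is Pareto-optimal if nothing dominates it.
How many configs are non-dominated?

P1: not dominated (best storage).
P2: not dominated.
P3: dominated by P2 (storage 41≥27, write latency 42.2≤89.9).
P4: dominated by P2 (storage 41≥37, write latency 42.2≤59.5).
P5: not dominated (best write latency).
P6: not dominated.
Pareto-optimal: P1, P2, P5, P6 → 4.

4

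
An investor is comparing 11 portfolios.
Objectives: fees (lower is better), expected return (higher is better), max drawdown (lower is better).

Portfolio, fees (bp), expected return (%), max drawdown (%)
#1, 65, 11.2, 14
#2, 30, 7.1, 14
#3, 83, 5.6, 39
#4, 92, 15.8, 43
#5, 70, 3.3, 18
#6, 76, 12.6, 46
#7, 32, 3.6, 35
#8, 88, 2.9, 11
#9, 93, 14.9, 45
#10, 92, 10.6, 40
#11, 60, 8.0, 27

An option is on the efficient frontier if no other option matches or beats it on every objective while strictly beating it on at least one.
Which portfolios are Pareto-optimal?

#1, #2, #4, #6, #8, #11

#1: not dominated.
#2: not dominated (best fees).
#3: dominated by #1 (fees 65≤83, expected return 11.2≥5.6, max drawdown 14≤39).
#4: not dominated (best expected return).
#5: dominated by #1 (fees 65≤70, expected return 11.2≥3.3, max drawdown 14≤18).
#6: not dominated.
#7: dominated by #2 (fees 30≤32, expected return 7.1≥3.6, max drawdown 14≤35).
#8: not dominated (best max drawdown).
#9: dominated by #4 (fees 92≤93, expected return 15.8≥14.9, max drawdown 43≤45).
#10: dominated by #1 (fees 65≤92, expected return 11.2≥10.6, max drawdown 14≤40).
#11: not dominated.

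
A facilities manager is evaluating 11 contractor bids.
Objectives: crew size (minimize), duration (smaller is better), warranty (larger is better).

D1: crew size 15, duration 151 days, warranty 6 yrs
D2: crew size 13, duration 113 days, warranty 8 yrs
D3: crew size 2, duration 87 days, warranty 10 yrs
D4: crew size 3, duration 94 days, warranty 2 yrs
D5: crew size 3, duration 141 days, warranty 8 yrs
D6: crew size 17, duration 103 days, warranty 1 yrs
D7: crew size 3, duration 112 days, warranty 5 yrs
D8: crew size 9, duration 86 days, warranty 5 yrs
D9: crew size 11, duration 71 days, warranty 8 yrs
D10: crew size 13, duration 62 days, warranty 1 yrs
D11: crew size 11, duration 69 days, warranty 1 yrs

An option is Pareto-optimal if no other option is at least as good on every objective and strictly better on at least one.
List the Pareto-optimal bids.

D3, D8, D9, D10, D11

D1: dominated by D2 (crew size 13≤15, duration 113≤151, warranty 8≥6).
D2: dominated by D3 (crew size 2≤13, duration 87≤113, warranty 10≥8).
D3: not dominated (best crew size).
D4: dominated by D3 (crew size 2≤3, duration 87≤94, warranty 10≥2).
D5: dominated by D3 (crew size 2≤3, duration 87≤141, warranty 10≥8).
D6: dominated by D3 (crew size 2≤17, duration 87≤103, warranty 10≥1).
D7: dominated by D3 (crew size 2≤3, duration 87≤112, warranty 10≥5).
D8: not dominated.
D9: not dominated.
D10: not dominated (best duration).
D11: not dominated.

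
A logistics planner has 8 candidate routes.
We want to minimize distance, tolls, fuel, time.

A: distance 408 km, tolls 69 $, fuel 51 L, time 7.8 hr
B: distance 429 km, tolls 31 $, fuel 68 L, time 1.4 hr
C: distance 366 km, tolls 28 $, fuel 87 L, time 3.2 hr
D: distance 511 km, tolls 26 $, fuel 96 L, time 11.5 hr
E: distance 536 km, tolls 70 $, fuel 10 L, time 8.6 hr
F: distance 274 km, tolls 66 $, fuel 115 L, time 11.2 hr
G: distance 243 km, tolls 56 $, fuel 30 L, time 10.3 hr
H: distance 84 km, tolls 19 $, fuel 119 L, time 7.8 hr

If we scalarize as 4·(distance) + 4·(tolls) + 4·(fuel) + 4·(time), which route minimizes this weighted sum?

H

A: 4·408 + 4·69 + 4·51 + 4·7.8 = 2143.2
B: 4·429 + 4·31 + 4·68 + 4·1.4 = 2117.6
C: 4·366 + 4·28 + 4·87 + 4·3.2 = 1936.8
D: 4·511 + 4·26 + 4·96 + 4·11.5 = 2578.0
E: 4·536 + 4·70 + 4·10 + 4·8.6 = 2498.4
F: 4·274 + 4·66 + 4·115 + 4·11.2 = 1864.8
G: 4·243 + 4·56 + 4·30 + 4·10.3 = 1357.2
H: 4·84 + 4·19 + 4·119 + 4·7.8 = 919.2
Lowest: H at 919.2.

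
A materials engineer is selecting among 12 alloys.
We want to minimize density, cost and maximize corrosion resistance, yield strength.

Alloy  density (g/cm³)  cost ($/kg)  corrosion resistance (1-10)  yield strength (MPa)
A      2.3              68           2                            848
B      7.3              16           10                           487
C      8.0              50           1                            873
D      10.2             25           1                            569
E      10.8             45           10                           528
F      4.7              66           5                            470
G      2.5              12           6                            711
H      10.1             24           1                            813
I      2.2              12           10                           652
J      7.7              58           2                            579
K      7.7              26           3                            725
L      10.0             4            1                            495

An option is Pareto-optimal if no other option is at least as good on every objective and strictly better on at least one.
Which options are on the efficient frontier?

A: not dominated.
B: dominated by I (density 2.2≤7.3, cost 12≤16, corrosion resistance 10≥10, yield strength 652≥487).
C: not dominated (best yield strength).
D: dominated by G (density 2.5≤10.2, cost 12≤25, corrosion resistance 6≥1, yield strength 711≥569).
E: dominated by I (density 2.2≤10.8, cost 12≤45, corrosion resistance 10≥10, yield strength 652≥528).
F: dominated by G (density 2.5≤4.7, cost 12≤66, corrosion resistance 6≥5, yield strength 711≥470).
G: not dominated.
H: not dominated.
I: not dominated (best density).
J: dominated by G (density 2.5≤7.7, cost 12≤58, corrosion resistance 6≥2, yield strength 711≥579).
K: not dominated.
L: not dominated (best cost).

A, C, G, H, I, K, L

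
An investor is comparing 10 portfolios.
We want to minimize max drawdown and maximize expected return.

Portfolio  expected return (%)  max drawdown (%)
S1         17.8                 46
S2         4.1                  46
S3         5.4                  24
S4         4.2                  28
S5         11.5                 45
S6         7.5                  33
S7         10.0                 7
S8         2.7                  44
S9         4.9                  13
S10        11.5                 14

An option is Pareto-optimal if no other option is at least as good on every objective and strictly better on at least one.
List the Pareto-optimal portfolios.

S1: not dominated (best expected return).
S2: dominated by S1 (expected return 17.8≥4.1, max drawdown 46≤46).
S3: dominated by S7 (expected return 10.0≥5.4, max drawdown 7≤24).
S4: dominated by S3 (expected return 5.4≥4.2, max drawdown 24≤28).
S5: dominated by S10 (expected return 11.5≥11.5, max drawdown 14≤45).
S6: dominated by S7 (expected return 10.0≥7.5, max drawdown 7≤33).
S7: not dominated (best max drawdown).
S8: dominated by S3 (expected return 5.4≥2.7, max drawdown 24≤44).
S9: dominated by S7 (expected return 10.0≥4.9, max drawdown 7≤13).
S10: not dominated.

S1, S7, S10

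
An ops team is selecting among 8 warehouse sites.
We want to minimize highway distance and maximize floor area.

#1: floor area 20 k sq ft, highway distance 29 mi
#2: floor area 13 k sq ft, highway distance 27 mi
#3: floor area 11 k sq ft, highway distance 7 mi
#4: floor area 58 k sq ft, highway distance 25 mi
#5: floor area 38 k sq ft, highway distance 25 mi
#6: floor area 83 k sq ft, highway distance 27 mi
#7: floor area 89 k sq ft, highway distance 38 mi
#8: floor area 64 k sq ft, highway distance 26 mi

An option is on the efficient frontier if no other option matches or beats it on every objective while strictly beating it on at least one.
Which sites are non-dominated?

#1: dominated by #4 (floor area 58≥20, highway distance 25≤29).
#2: dominated by #4 (floor area 58≥13, highway distance 25≤27).
#3: not dominated (best highway distance).
#4: not dominated.
#5: dominated by #4 (floor area 58≥38, highway distance 25≤25).
#6: not dominated.
#7: not dominated (best floor area).
#8: not dominated.

#3, #4, #6, #7, #8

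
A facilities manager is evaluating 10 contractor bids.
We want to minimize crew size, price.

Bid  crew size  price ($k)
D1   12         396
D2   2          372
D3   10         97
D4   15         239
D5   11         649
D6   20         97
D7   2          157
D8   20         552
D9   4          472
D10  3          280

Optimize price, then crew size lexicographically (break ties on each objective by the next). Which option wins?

D3

First minimize price: best is 97, kept {D3, D6}.
Then minimize crew size: best is 10, kept {D3}.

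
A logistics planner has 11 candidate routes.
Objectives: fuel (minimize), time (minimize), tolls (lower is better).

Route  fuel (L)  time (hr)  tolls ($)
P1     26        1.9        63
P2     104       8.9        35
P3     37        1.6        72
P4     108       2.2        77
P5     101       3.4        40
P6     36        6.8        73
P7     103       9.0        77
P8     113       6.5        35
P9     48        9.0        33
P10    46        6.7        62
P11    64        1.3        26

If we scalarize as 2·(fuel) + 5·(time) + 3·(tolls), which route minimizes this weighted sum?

P11

P1: 2·26 + 5·1.9 + 3·63 = 250.5
P2: 2·104 + 5·8.9 + 3·35 = 357.5
P3: 2·37 + 5·1.6 + 3·72 = 298.0
P4: 2·108 + 5·2.2 + 3·77 = 458.0
P5: 2·101 + 5·3.4 + 3·40 = 339.0
P6: 2·36 + 5·6.8 + 3·73 = 325.0
P7: 2·103 + 5·9.0 + 3·77 = 482.0
P8: 2·113 + 5·6.5 + 3·35 = 363.5
P9: 2·48 + 5·9.0 + 3·33 = 240.0
P10: 2·46 + 5·6.7 + 3·62 = 311.5
P11: 2·64 + 5·1.3 + 3·26 = 212.5
Lowest: P11 at 212.5.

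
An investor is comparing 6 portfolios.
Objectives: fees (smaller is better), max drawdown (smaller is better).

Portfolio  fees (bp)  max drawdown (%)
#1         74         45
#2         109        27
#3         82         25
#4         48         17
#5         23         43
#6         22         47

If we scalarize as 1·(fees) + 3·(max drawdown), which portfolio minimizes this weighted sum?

#4

#1: 1·74 + 3·45 = 209
#2: 1·109 + 3·27 = 190
#3: 1·82 + 3·25 = 157
#4: 1·48 + 3·17 = 99
#5: 1·23 + 3·43 = 152
#6: 1·22 + 3·47 = 163
Lowest: #4 at 99.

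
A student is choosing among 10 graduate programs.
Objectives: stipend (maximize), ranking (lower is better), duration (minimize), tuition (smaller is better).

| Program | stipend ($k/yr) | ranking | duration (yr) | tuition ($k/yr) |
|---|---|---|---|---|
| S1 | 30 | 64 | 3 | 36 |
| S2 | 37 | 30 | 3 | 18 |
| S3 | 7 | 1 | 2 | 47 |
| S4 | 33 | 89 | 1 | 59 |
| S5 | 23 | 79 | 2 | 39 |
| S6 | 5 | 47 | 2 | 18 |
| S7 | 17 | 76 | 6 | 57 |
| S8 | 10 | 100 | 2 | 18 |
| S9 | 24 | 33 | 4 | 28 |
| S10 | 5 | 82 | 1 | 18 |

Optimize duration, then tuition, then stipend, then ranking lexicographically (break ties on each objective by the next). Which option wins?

S10

First minimize duration: best is 1, kept {S4, S10}.
Then minimize tuition: best is 18, kept {S10}.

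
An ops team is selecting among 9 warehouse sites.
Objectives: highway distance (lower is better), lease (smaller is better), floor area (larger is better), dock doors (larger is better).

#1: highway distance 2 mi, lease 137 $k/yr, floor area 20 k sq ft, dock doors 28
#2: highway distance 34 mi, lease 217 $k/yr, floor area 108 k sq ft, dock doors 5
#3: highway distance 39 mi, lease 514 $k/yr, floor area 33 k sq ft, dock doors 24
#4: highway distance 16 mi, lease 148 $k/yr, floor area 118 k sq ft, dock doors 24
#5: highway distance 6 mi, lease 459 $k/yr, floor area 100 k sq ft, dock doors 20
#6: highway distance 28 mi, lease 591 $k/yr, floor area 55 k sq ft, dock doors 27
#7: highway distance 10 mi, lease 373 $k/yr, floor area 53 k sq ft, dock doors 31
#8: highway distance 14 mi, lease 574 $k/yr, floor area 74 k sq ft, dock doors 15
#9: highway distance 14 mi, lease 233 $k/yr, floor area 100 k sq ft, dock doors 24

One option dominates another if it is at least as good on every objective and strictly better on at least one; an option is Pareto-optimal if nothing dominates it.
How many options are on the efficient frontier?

#1: not dominated (best highway distance).
#2: dominated by #4 (highway distance 16≤34, lease 148≤217, floor area 118≥108, dock doors 24≥5).
#3: dominated by #4 (highway distance 16≤39, lease 148≤514, floor area 118≥33, dock doors 24≥24).
#4: not dominated (best floor area).
#5: not dominated.
#6: not dominated.
#7: not dominated (best dock doors).
#8: dominated by #5 (highway distance 6≤14, lease 459≤574, floor area 100≥74, dock doors 20≥15).
#9: not dominated.
Pareto-optimal: #1, #4, #5, #6, #7, #9 → 6.

6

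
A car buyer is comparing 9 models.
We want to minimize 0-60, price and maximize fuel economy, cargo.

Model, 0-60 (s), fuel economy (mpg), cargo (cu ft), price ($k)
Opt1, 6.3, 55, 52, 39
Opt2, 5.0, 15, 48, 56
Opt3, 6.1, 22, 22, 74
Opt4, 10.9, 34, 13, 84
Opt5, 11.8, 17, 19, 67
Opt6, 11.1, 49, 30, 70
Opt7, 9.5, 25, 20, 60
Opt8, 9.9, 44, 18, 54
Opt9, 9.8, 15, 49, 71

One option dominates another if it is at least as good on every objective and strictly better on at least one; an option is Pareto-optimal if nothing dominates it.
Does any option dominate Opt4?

Yes

Opt1 vs Opt4: 0-60 6.3≤10.9, fuel economy 55≥34, cargo 52≥13, price 39≤84 — Opt1 is at least as good on every objective and strictly better on at least one, so Opt1 dominates Opt4.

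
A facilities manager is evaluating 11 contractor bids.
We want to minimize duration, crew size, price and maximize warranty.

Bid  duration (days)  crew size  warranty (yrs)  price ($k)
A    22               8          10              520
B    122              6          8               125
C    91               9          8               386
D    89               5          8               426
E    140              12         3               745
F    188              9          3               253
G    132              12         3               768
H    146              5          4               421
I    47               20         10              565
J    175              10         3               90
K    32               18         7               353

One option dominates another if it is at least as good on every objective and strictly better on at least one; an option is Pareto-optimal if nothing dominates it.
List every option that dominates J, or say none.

none

A: worse on price (520 vs 90).
B: worse on price (125 vs 90).
C: worse on price (386 vs 90).
D: worse on price (426 vs 90).
E: worse on crew size (12 vs 10).
F: worse on duration (188 vs 175).
G: worse on crew size (12 vs 10).
H: worse on price (421 vs 90).
I: worse on crew size (20 vs 10).
K: worse on crew size (18 vs 10).
No option dominates J.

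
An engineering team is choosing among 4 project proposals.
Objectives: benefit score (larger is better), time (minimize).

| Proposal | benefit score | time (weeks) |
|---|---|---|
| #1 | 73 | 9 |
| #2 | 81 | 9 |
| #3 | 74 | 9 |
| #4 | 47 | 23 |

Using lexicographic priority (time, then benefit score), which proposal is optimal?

#2

First minimize time: best is 9, kept {#1, #2, #3}.
Then maximize benefit score: best is 81, kept {#2}.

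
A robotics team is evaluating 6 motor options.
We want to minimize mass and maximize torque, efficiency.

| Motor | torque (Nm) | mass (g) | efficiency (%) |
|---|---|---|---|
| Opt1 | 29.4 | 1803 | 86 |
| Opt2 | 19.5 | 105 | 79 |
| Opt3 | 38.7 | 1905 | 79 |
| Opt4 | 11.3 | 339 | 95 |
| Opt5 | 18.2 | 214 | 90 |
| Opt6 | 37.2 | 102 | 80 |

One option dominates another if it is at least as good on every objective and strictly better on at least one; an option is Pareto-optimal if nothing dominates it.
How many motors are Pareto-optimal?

Opt1: not dominated.
Opt2: dominated by Opt6 (torque 37.2≥19.5, mass 102≤105, efficiency 80≥79).
Opt3: not dominated (best torque).
Opt4: not dominated (best efficiency).
Opt5: not dominated.
Opt6: not dominated (best mass).
Pareto-optimal: Opt1, Opt3, Opt4, Opt5, Opt6 → 5.

5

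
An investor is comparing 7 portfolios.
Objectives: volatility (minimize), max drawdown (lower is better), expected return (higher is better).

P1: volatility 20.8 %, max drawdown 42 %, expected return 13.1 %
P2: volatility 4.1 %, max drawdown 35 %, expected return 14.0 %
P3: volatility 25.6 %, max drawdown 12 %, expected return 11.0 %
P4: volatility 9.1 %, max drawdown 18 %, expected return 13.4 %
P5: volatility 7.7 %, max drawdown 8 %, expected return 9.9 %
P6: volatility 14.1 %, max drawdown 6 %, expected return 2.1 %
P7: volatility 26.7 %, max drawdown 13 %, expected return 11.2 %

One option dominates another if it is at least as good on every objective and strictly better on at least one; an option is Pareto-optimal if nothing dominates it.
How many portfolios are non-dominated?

P1: dominated by P2 (volatility 4.1≤20.8, max drawdown 35≤42, expected return 14.0≥13.1).
P2: not dominated (best volatility).
P3: not dominated.
P4: not dominated.
P5: not dominated.
P6: not dominated (best max drawdown).
P7: not dominated.
Pareto-optimal: P2, P3, P4, P5, P6, P7 → 6.

6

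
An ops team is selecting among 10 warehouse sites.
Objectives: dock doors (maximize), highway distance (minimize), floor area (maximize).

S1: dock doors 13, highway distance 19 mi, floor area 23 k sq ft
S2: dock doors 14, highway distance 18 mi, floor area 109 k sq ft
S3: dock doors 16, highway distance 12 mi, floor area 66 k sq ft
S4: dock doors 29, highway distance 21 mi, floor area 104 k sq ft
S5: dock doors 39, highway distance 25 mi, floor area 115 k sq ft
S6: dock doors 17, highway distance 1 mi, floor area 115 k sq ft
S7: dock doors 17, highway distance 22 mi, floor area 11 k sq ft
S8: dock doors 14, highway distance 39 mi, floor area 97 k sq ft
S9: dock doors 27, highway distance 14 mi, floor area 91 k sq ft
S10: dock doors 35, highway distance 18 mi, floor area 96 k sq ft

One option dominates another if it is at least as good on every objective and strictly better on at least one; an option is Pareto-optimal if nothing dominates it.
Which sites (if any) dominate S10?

S1: worse on dock doors (13 vs 35).
S2: worse on dock doors (14 vs 35).
S3: worse on dock doors (16 vs 35).
S4: worse on dock doors (29 vs 35).
S5: worse on highway distance (25 vs 18).
S6: worse on dock doors (17 vs 35).
S7: worse on dock doors (17 vs 35).
S8: worse on dock doors (14 vs 35).
S9: worse on dock doors (27 vs 35).
No option dominates S10.

none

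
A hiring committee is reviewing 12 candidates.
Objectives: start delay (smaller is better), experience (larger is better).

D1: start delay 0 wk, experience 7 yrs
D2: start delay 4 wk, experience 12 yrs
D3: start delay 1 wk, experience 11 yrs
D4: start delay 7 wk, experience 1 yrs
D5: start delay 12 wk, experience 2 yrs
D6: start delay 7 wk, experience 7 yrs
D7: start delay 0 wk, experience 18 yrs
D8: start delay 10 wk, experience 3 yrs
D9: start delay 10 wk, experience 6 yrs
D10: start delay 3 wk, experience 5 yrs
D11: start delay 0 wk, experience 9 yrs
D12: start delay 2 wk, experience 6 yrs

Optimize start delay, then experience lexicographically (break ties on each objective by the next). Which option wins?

First minimize start delay: best is 0, kept {D1, D7, D11}.
Then maximize experience: best is 18, kept {D7}.

D7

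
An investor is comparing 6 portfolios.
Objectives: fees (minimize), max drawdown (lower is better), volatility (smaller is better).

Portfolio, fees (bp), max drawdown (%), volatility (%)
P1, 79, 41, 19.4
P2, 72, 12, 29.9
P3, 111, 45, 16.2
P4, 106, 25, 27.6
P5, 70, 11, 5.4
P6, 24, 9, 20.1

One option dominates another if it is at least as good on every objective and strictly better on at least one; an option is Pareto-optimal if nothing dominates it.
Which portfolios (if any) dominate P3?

P5

P5: fees 70≤111, max drawdown 11≤45, volatility 5.4≤16.2 — dominates P3.
Others (P1, P2, P4, P6) are each worse than P3 on at least one objective.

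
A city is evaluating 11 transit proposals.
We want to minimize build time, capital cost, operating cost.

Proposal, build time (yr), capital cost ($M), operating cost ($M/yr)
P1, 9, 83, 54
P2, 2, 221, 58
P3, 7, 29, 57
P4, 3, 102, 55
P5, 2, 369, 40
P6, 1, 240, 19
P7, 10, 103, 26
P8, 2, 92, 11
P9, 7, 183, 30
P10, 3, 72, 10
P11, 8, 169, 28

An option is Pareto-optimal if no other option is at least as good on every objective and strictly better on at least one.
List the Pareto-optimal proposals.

P1: dominated by P10 (build time 3≤9, capital cost 72≤83, operating cost 10≤54).
P2: dominated by P8 (build time 2≤2, capital cost 92≤221, operating cost 11≤58).
P3: not dominated (best capital cost).
P4: dominated by P8 (build time 2≤3, capital cost 92≤102, operating cost 11≤55).
P5: dominated by P6 (build time 1≤2, capital cost 240≤369, operating cost 19≤40).
P6: not dominated (best build time).
P7: dominated by P8 (build time 2≤10, capital cost 92≤103, operating cost 11≤26).
P8: not dominated.
P9: dominated by P8 (build time 2≤7, capital cost 92≤183, operating cost 11≤30).
P10: not dominated (best operating cost).
P11: dominated by P8 (build time 2≤8, capital cost 92≤169, operating cost 11≤28).

P3, P6, P8, P10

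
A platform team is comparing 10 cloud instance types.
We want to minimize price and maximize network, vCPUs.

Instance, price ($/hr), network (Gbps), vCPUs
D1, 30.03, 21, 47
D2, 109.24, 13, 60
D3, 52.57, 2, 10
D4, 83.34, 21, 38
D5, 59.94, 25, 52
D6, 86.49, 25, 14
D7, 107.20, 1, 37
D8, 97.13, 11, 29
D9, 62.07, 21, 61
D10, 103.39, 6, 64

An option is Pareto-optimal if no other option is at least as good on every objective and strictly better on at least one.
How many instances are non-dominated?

D1: not dominated (best price).
D2: dominated by D9 (price 62.07≤109.24, network 21≥13, vCPUs 61≥60).
D3: dominated by D1 (price 30.03≤52.57, network 21≥2, vCPUs 47≥10).
D4: dominated by D1 (price 30.03≤83.34, network 21≥21, vCPUs 47≥38).
D5: not dominated.
D6: dominated by D5 (price 59.94≤86.49, network 25≥25, vCPUs 52≥14).
D7: dominated by D1 (price 30.03≤107.20, network 21≥1, vCPUs 47≥37).
D8: dominated by D1 (price 30.03≤97.13, network 21≥11, vCPUs 47≥29).
D9: not dominated.
D10: not dominated (best vCPUs).
Pareto-optimal: D1, D5, D9, D10 → 4.

4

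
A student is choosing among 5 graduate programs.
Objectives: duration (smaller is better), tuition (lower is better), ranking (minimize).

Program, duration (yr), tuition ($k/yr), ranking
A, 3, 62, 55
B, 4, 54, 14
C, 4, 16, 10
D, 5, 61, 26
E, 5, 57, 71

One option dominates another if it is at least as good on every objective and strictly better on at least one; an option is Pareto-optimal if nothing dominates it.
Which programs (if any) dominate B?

C: duration 4≤4, tuition 16≤54, ranking 10≤14 — dominates B.
Others (A, D, E) are each worse than B on at least one objective.

C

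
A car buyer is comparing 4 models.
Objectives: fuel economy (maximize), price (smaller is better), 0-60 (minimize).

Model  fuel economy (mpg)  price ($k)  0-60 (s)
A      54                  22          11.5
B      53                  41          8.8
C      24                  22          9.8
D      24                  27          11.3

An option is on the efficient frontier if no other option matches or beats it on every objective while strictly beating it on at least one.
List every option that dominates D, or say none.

C: fuel economy 24≥24, price 22≤27, 0-60 9.8≤11.3 — dominates D.
Others (A, B) are each worse than D on at least one objective.

C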